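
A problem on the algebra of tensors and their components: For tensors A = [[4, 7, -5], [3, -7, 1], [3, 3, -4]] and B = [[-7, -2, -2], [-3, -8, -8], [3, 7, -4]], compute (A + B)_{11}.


Tensor addition is component-wise: (A + B)_{ij} = A_{ij} + B_{ij}.
A_{11} = 4
B_{11} = -7
(A + B)_{11} = 4 + -7 = -3

-3


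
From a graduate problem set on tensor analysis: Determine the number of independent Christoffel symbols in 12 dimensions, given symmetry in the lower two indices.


Christoffel symbols Gamma^k_{ij} are symmetric in i,j, so there are d * d(d+1)/2 independent symbols.
d = 12
d(d+1)/2 = 12 * 13 / 2 = 78
Total = 12 * 78 = 936

936


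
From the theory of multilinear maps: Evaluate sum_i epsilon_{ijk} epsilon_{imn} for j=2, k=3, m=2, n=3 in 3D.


Using the identity: epsilon_{ijk} epsilon_{imn} = delta_{jm} delta_{kn} - delta_{jn} delta_{km}.
delta_{22} = 1
delta_{33} = 1
delta_{23} = 0
delta_{32} = 0
Result = 1 * 1 - 0 * 0 = 1 - 0 = 1

1


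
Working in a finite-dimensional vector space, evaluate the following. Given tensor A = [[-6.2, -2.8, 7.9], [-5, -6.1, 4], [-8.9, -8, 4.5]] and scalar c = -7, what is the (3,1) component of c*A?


Scalar multiplication: (cA)_{ij} = c * A_{ij}.
c = -7
A_{31} = -8.9
(cA)_{31} = -7 * -8.9 = 62.3

62.3


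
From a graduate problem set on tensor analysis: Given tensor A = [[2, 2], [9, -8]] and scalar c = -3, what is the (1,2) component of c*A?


Scalar multiplication: (cA)_{ij} = c * A_{ij}.
c = -3
A_{12} = 2
(cA)_{12} = -3 * 2 = -6

-6


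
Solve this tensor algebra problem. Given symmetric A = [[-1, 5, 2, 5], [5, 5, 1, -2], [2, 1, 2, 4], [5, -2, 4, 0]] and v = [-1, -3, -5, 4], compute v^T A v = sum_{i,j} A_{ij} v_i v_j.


First compute Av:
(Av)_1 = -1*-1 + 5*-3 + 2*-5 + 5*4 = -4
(Av)_2 = 5*-1 + 5*-3 + 1*-5 + -2*4 = -33
(Av)_3 = 2*-1 + 1*-3 + 2*-5 + 4*4 = 1
(Av)_4 = 5*-1 + -2*-3 + 4*-5 + 0*4 = -19
Av = [-4, -33, 1, -19]
Then v^T (Av) = -1*-4 + -3*-33 + -5*1 + 4*-19
= 4 + 99 + -5 + -76 = 22

22


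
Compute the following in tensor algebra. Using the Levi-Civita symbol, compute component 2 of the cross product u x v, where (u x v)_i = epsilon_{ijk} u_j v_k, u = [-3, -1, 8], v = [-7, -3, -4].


(u x v)_2 = sum_{j,k} epsilon_{2jk} u_j v_k. Only permutations of (1,2,3) contribute; the two non-zero terms are:
eps_{213} u_1 v_3 = -1 * -3 * -4 = -12
eps_{231} u_3 v_1 = 1 * 8 * -7 = -56
(u x v)_2 = -68

-68


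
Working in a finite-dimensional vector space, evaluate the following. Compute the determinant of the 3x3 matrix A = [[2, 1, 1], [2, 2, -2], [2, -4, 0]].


Expanding along the first row, det(A) = a11*M_11 - a12*M_12 + a13*M_13, where M_1j is the (1,j) minor.
Minor M_11 = 2*0 - -2*-4 = -8
Minor M_12 = 2*0 - -2*2 = 4
Minor M_13 = 2*-4 - 2*2 = -12
det = 2*(-8) - 1*(4) + 1*(-12)
    = -16 - 4 + -12
    = -32

-32


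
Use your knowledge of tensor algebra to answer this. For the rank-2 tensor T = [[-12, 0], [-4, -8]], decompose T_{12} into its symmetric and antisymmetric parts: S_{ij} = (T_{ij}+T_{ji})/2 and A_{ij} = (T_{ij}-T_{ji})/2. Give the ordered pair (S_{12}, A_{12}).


T_{12} = 0
T_{21} = -4
S_{12} = (0 + -4)/2 = -4/2 = -2
A_{12} = (0 - -4)/2 = 4/2 = 2
Check: S + A = -2 + 2 = 0 = T_{12}.

(-2, 2)


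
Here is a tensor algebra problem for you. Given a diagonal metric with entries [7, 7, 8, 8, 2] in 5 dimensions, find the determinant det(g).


For a diagonal metric, the determinant is the product of diagonal entries.
Diagonal entries: 7, 7, 8, 8, 2
det(g) = 7 * 7 * 8 * 8 * 2 = 6272

6272


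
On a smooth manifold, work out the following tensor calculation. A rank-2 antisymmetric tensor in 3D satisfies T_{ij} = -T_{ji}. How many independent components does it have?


An antisymmetric rank-2 tensor satisfies A_{ij} = -A_{ji}, so diagonal entries are zero.
The independent components are the upper-triangular entries: C(n, 2) = n(n-1)/2.
n = 3
C(3, 2) = 3 * 2 / 2 = 6 / 2 = 3

3


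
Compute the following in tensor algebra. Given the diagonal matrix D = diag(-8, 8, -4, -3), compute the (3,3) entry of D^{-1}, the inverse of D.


For a diagonal matrix, the inverse has entries (D^{-1})_{ii} = 1/d_{ii}.
The diagonal entries are: d_{11} = -8, d_{22} = 8, d_{33} = -4, d_{44} = -3
We need (D^{-1})_{33} = 1/d_{33} = 1/-4 = -1/4

-1/4


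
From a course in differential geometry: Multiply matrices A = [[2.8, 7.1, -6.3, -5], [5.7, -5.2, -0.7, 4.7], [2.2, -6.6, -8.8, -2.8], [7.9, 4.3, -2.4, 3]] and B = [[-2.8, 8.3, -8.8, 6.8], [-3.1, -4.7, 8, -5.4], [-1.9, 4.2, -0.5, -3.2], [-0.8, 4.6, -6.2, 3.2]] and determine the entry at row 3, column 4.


(AB)_{ij} = sum_k A_{ik} B_{kj}.
For i=3, j=4:
A_{31} * B_{14} = 2.2 * 6.8 = 14.96
A_{32} * B_{24} = -6.6 * -5.4 = 35.64
A_{33} * B_{34} = -8.8 * -3.2 = 28.16
A_{34} * B_{44} = -2.8 * 3.2 = -8.96
Sum = 14.96 + 35.64 + 28.16 + -8.96 = 69.8

69.8


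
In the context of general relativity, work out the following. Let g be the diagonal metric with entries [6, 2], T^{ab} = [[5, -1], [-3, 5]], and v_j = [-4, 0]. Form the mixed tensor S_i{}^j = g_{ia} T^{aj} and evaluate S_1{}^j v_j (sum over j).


Step 1: lower the first index. For a diagonal metric, g_{ia} T^{aj} = g_{ii} T^{ij} (no sum on i).
g_{11} = 6
S_1{}^1 = 6 * T^{11} = 6 * 5 = 30
S_1{}^2 = 6 * T^{12} = 6 * -1 = -6
Step 2: contract S_1{}^j with v_j.
S_1{}^1 * v_1 = 30 * -4 = -120
S_1{}^2 * v_2 = -6 * 0 = 0
Result = -120 + 0 = -120

-120


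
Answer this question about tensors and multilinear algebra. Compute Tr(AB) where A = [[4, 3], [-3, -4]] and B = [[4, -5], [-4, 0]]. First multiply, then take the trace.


Tr(AB) = sum_i (AB)_{ii} where (AB)_{ii} = sum_k A_{ik} B_{ki}.
(AB)_{11} = 4*4 + 3*-4 = 4
(AB)_{22} = -3*-5 + -4*0 = 15
Tr(AB) = 4 + 15 = 19

19


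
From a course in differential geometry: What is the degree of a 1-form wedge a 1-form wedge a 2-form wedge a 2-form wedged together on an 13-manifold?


The degree of a wedge product is the sum of the degrees of the individual forms.
Degrees: 1, 1, 2, 2
Total degree = 1 + 1 + 2 + 2 = 6

6


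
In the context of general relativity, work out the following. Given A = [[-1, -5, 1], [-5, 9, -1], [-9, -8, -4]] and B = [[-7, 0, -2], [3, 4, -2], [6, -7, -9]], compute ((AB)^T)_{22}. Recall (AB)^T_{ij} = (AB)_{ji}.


(AB)^T_{ij} = (AB)_{ji} = sum_k A_{jk} B_{ki}.
For i=2, j=2 we need (AB)_{22}:
A_{21} * B_{12} = -5 * 0 = 0
A_{22} * B_{22} = 9 * 4 = 36
A_{23} * B_{32} = -1 * -7 = 7
Sum = 0 + 36 + 7 = 43

43


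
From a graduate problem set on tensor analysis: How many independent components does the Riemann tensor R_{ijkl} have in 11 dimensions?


The Riemann tensor in d dimensions has d^2(d^2 - 1)/12 independent components.
d = 11, so d^2 = 121
d^2 - 1 = 120
d^2(d^2 - 1) = 121 * 120 = 14520
Divide by 12: 14520 / 12 = 1210

1210


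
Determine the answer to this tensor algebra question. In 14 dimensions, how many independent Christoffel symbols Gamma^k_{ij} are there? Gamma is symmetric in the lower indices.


Christoffel symbols Gamma^k_{ij} are symmetric in i,j, so there are d * d(d+1)/2 independent symbols.
d = 14
d(d+1)/2 = 14 * 15 / 2 = 105
Total = 14 * 105 = 1470

1470


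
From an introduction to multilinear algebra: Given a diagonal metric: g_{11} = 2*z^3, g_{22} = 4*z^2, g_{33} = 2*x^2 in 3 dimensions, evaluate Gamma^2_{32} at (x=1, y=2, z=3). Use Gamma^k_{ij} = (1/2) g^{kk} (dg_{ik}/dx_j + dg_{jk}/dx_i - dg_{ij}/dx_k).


For a diagonal metric, Gamma^k_{ij} = (1/2) g^{kk} (dg_{ik}/dx_j + dg_{jk}/dx_i - dg_{ij}/dx_k).
The metric is diagonal, so g_{ab} = 0 for a != b.
At the given point: g_{11} = 54, g_{22} = 36, g_{33} = 2
g^{22} = 1/36
dg_{32}/dx_2 = 0 (off-diagonal)
dg_{22}/dx_3 = dg_{22}/dx_3 = 24
dg_{32}/dx_2 = 0 (off-diagonal)
Numerator = 0 + 24 - 0 = 24
Gamma^2_{32} = 24 / (2 * 36) = 1/3

1/3


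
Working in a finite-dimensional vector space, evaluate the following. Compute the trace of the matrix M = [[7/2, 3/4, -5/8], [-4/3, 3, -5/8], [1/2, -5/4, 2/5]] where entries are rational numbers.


The trace is the sum of diagonal entries.
Diagonal: M[1,1] = 7/2, M[2,2] = 3, M[3,3] = 2/5
Tr(M) = 7/2 + 3 + 2/5
Computing step by step:
After adding M[1,1]: 7/2
After adding M[2,2]: 13/2
After adding M[3,3]: 69/10
Tr(M) = 69/10

69/10


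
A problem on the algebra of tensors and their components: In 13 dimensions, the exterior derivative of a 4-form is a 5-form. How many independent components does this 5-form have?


The exterior derivative of a p-form is a (p+1)-form.
Its number of independent components is C(n, p+1).
n = 13, p+1 = 5
C(13, 5) = 1287

1287


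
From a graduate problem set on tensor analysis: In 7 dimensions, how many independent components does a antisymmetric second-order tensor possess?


A antisymmetric rank-2 tensor in d dimensions has d(d-1)/2 independent components.
d = 7
d(d-1)/2 = 7 * 6 / 2 = 42 / 2 = 21

21


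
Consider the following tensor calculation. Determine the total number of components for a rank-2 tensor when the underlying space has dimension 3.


The number of components of a rank-r tensor in d dimensions is d^r.
Here d = 3 and r = 2.
3^2 = 9

9


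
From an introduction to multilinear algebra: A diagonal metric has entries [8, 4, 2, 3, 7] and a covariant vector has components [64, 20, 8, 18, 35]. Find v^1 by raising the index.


To raise an index with a diagonal metric: v^i = v_i / g_{ii}.
For index 1: v_1 = 64, g_{11} = 8
v^1 = 64 / 8 = 8

8


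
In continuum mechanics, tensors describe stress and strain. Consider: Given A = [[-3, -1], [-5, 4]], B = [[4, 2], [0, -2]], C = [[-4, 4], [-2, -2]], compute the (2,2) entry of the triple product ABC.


(ABC)_{22} = sum_m (AB)_{2m} C_{m2}. First compute row 2 of AB.
(AB)_{21} = -5*4 + 4*0 = -20
(AB)_{22} = -5*2 + 4*-2 = -18
Now contract with column 2 of C:
(AB)_{21} * C_{12} = -20 * 4 = -80
(AB)_{22} * C_{22} = -18 * -2 = 36
(ABC)_{22} = -80 + 36 = -44

-44


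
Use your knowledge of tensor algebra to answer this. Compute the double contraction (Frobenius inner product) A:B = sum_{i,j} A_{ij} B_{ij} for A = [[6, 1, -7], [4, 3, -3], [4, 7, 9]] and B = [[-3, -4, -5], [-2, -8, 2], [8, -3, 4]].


A:B = sum over all i,j of A_{ij} * B_{ij}.
Row 1: 6*-3=-18, 1*-4=-4, -7*-5=35 => row sum = 13
Row 2: 4*-2=-8, 3*-8=-24, -3*2=-6 => row sum = -38
Row 3: 4*8=32, 7*-3=-21, 9*4=36 => row sum = 47
Total = 13 + -38 + 47 = 22

22


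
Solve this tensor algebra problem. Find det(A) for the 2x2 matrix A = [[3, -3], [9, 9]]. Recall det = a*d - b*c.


For a 2x2 matrix [[a, b], [c, d]], det = a*d - b*c.
a = 3, b = -3, c = 9, d = 9
a*d = 3 * 9 = 27
b*c = -3 * 9 = -27
det = 27 - -27 = 54

54


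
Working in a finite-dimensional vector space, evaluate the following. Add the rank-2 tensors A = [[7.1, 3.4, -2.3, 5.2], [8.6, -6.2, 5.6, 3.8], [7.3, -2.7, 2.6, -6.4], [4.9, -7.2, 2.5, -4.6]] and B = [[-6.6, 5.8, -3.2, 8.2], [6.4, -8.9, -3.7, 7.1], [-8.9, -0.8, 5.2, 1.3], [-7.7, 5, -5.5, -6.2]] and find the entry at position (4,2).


Tensor addition is component-wise: (A + B)_{ij} = A_{ij} + B_{ij}.
A_{42} = -7.2
B_{42} = 5
(A + B)_{42} = -7.2 + 5 = -2.2

-2.2


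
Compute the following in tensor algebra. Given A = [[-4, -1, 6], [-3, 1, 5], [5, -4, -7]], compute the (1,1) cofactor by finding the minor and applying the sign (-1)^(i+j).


To find cofactor C_{11}, delete row 1 and column 1.
The resulting 2x2 submatrix is: [[1, 5], [-4, -7]]
Minor M_{11} = 1*-7 - 5*-4
  = -7 - -20 = 13
Sign = (-1)^(1+1) = (-1)^2 = 1
Cofactor C_{11} = 1 * 13 = 13

13


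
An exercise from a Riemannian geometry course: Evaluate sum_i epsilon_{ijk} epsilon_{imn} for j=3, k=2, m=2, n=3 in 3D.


Using the identity: epsilon_{ijk} epsilon_{imn} = delta_{jm} delta_{kn} - delta_{jn} delta_{km}.
delta_{32} = 0
delta_{23} = 0
delta_{33} = 1
delta_{22} = 1
Result = 0 * 0 - 1 * 1 = 0 - 1 = -1

-1


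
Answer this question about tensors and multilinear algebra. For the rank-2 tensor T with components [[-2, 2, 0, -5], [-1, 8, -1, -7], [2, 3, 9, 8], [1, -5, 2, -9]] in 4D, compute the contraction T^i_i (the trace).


The contraction (trace) of a rank-2 tensor is the sum of its diagonal elements.
Diagonal entries: A[1,1] = -2, A[2,2] = 8, A[3,3] = 9, A[4,4] = -9
Tr(A) = -2 + 8 + 9 + -9 = 6

6


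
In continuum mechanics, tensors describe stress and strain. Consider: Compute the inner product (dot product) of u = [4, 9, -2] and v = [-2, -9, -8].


The inner product u . v = sum of u_i * v_i.
Term-by-term: 4 * -2, 9 * -9, -2 * -8
Products: -8, -81, 16
Sum = -8 + -81 + 16 = -73

-73


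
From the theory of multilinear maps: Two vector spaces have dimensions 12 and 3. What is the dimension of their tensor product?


The dimension of a tensor product is the product of dimensions.
dim(V) = 12, dim(W) = 3
dim(V (x) W) = 12 * 3 = 36

36


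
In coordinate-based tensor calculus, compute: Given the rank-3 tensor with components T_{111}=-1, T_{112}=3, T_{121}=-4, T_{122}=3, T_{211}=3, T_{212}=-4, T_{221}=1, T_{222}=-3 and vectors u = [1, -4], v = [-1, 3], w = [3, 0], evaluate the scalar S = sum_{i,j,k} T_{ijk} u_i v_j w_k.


S = sum over i,j,k of T_{ijk} u_i v_j w_k. Expanding all 8 terms:
T_{111}*u_1*v_1*w_1 = -1*1*-1*3 = 3  (running total: 3)
T_{112}*u_1*v_1*w_2 = 3*1*-1*0 = 0  (running total: 3)
T_{121}*u_1*v_2*w_1 = -4*1*3*3 = -36  (running total: -33)
T_{122}*u_1*v_2*w_2 = 3*1*3*0 = 0  (running total: -33)
T_{211}*u_2*v_1*w_1 = 3*-4*-1*3 = 36  (running total: 3)
T_{212}*u_2*v_1*w_2 = -4*-4*-1*0 = 0  (running total: 3)
T_{221}*u_2*v_2*w_1 = 1*-4*3*3 = -36  (running total: -33)
T_{222}*u_2*v_2*w_2 = -3*-4*3*0 = 0  (running total: -33)
S = -33

-33


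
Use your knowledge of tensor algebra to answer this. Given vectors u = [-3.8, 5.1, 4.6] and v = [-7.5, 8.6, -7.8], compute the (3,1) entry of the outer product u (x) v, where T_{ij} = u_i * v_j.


The outer product entry T_{ij} = u_i * v_j.
We need i=3, j=1.
u_3 = 4.6, v_1 = -7.5
T_{3,1} = 4.6 * -7.5 = -34.5

-34.5


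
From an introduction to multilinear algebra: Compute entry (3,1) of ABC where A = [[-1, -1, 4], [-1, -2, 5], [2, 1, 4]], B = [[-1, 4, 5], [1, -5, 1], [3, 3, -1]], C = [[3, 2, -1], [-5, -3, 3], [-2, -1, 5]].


(ABC)_{31} = sum_m (AB)_{3m} C_{m1}. First compute row 3 of AB.
(AB)_{31} = 2*-1 + 1*1 + 4*3 = 11
(AB)_{32} = 2*4 + 1*-5 + 4*3 = 15
(AB)_{33} = 2*5 + 1*1 + 4*-1 = 7
Now contract with column 1 of C:
(AB)_{31} * C_{11} = 11 * 3 = 33
(AB)_{32} * C_{21} = 15 * -5 = -75
(AB)_{33} * C_{31} = 7 * -2 = -14
(ABC)_{31} = 33 + -75 + -14 = -56

-56


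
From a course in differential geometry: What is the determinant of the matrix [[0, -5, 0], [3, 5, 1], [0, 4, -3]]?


Expanding along the first row, det(A) = a11*M_11 - a12*M_12 + a13*M_13, where M_1j is the (1,j) minor.
Minor M_11 = 5*-3 - 1*4 = -19
Minor M_12 = 3*-3 - 1*0 = -9
Minor M_13 = 3*4 - 5*0 = 12
det = 0*(-19) - -5*(-9) + 0*(12)
    = 0 - 45 + 0
    = -45

-45


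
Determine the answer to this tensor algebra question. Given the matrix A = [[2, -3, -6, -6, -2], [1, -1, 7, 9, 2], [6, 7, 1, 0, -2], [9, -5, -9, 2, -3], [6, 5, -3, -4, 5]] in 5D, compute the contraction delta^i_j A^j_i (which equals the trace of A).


The contraction (trace) of a rank-2 tensor is the sum of its diagonal elements.
Diagonal entries: A[1,1] = 2, A[2,2] = -1, A[3,3] = 1, A[4,4] = 2, A[5,5] = 5
Tr(A) = 2 + -1 + 1 + 2 + 5 = 9

9


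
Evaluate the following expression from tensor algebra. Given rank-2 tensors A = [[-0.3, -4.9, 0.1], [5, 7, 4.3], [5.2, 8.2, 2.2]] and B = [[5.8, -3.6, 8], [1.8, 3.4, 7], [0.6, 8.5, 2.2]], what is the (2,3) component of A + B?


Tensor addition is component-wise: (A + B)_{ij} = A_{ij} + B_{ij}.
A_{23} = 4.3
B_{23} = 7
(A + B)_{23} = 4.3 + 7 = 11.3

11.3


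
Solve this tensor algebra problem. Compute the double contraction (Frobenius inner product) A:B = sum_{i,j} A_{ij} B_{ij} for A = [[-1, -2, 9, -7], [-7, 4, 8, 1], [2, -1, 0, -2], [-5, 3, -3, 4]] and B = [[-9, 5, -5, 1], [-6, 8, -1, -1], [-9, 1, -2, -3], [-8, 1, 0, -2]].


A:B = sum over all i,j of A_{ij} * B_{ij}.
Row 1: -1*-9=9, -2*5=-10, 9*-5=-45, -7*1=-7 => row sum = -53
Row 2: -7*-6=42, 4*8=32, 8*-1=-8, 1*-1=-1 => row sum = 65
Row 3: 2*-9=-18, -1*1=-1, 0*-2=0, -2*-3=6 => row sum = -13
Row 4: -5*-8=40, 3*1=3, -3*0=0, 4*-2=-8 => row sum = 35
Total = -53 + 65 + -13 + 35 = 34

34


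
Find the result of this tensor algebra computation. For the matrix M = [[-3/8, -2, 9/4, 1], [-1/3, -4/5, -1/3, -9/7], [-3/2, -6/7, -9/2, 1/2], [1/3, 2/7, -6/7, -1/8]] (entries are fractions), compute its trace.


The trace is the sum of diagonal entries.
Diagonal: M[1,1] = -3/8, M[2,2] = -4/5, M[3,3] = -9/2, M[4,4] = -1/8
Tr(M) = -3/8 + -4/5 + -9/2 + -1/8
Computing step by step:
After adding M[1,1]: -3/8
After adding M[2,2]: -47/40
After adding M[3,3]: -227/40
After adding M[4,4]: -29/5
Tr(M) = -29/5

-29/5


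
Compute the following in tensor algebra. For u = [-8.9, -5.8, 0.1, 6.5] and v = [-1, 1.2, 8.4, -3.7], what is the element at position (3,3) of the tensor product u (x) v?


The outer product entry T_{ij} = u_i * v_j.
We need i=3, j=3.
u_3 = 0.1, v_3 = 8.4
T_{3,3} = 0.1 * 8.4 = 0.84

0.84


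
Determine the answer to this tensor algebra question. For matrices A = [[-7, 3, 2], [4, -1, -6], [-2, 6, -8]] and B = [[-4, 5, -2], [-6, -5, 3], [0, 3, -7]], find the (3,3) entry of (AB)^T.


(AB)^T_{ij} = (AB)_{ji} = sum_k A_{jk} B_{ki}.
For i=3, j=3 we need (AB)_{33}:
A_{31} * B_{13} = -2 * -2 = 4
A_{32} * B_{23} = 6 * 3 = 18
A_{33} * B_{33} = -8 * -7 = 56
Sum = 4 + 18 + 56 = 78

78


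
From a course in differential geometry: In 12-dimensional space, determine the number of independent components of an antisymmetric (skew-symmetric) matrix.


An antisymmetric rank-2 tensor satisfies A_{ij} = -A_{ji}, so diagonal entries are zero.
The independent components are the upper-triangular entries: C(n, 2) = n(n-1)/2.
n = 12
C(12, 2) = 12 * 11 / 2 = 132 / 2 = 66

66


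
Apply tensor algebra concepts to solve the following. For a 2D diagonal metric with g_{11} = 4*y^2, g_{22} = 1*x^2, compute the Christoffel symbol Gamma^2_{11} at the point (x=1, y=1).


For a diagonal metric, Gamma^k_{ij} = (1/2) g^{kk} (dg_{ik}/dx_j + dg_{jk}/dx_i - dg_{ij}/dx_k).
The metric is diagonal, so g_{ab} = 0 for a != b.
At the given point: g_{11} = 4, g_{22} = 1
g^{22} = 1/1
dg_{12}/dx_1 = 0 (off-diagonal)
dg_{12}/dx_1 = 0 (off-diagonal)
dg_{11}/dx_2 = dg_{11}/dx_2 = 8
Numerator = 0 + 0 - 8 = -8
Gamma^2_{11} = -8 / (2 * 1) = -4

-4


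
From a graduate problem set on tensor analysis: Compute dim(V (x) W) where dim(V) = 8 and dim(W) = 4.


The dimension of a tensor product is the product of dimensions.
dim(V) = 8, dim(W) = 4
dim(V (x) W) = 8 * 4 = 32

32


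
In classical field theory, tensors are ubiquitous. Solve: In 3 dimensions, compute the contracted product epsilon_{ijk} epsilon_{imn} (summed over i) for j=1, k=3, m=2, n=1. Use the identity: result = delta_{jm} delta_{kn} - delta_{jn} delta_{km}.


Using the identity: epsilon_{ijk} epsilon_{imn} = delta_{jm} delta_{kn} - delta_{jn} delta_{km}.
delta_{12} = 0
delta_{31} = 0
delta_{11} = 1
delta_{32} = 0
Result = 0 * 0 - 1 * 0 = 0 - 0 = 0

0


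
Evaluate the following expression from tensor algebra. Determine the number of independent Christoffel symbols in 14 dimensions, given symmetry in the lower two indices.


Christoffel symbols Gamma^k_{ij} are symmetric in i,j, so there are d * d(d+1)/2 independent symbols.
d = 14
d(d+1)/2 = 14 * 15 / 2 = 105
Total = 14 * 105 = 1470

1470


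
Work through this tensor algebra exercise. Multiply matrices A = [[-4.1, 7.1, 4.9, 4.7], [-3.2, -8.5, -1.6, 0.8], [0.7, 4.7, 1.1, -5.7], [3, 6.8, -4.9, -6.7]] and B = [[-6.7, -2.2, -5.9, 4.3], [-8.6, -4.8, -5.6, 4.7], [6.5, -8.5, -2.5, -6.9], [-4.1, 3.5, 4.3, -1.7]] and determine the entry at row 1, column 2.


(AB)_{ij} = sum_k A_{ik} B_{kj}.
For i=1, j=2:
A_{11} * B_{12} = -4.1 * -2.2 = 9.02
A_{12} * B_{22} = 7.1 * -4.8 = -34.08
A_{13} * B_{32} = 4.9 * -8.5 = -41.65
A_{14} * B_{42} = 4.7 * 3.5 = 16.45
Sum = 9.02 + -34.08 + -41.65 + 16.45 = -50.26

-50.26


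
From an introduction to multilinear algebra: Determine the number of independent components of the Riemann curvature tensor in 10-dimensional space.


The Riemann tensor in d dimensions has d^2(d^2 - 1)/12 independent components.
d = 10, so d^2 = 100
d^2 - 1 = 99
d^2(d^2 - 1) = 100 * 99 = 9900
Divide by 12: 9900 / 12 = 825

825


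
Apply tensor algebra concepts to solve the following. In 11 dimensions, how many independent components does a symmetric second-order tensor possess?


A symmetric rank-2 tensor in d dimensions has d(d+1)/2 independent components.
d = 11
d(d+1)/2 = 11 * 12 / 2 = 132 / 2 = 66

66


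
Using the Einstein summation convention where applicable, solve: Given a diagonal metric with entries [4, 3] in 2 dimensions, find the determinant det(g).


For a diagonal metric, the determinant is the product of diagonal entries.
Diagonal entries: 4, 3
det(g) = 4 * 3 = 12

12


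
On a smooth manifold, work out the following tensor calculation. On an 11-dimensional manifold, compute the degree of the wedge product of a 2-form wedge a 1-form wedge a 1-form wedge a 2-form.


The degree of a wedge product is the sum of the degrees of the individual forms.
Degrees: 2, 1, 1, 2
Total degree = 2 + 1 + 1 + 2 = 6

6


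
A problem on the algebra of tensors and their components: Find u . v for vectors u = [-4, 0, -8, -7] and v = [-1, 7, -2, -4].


The inner product u . v = sum of u_i * v_i.
Term-by-term: -4 * -1, 0 * 7, -8 * -2, -7 * -4
Products: 4, 0, 16, 28
Sum = 4 + 0 + 16 + 28 = 48

48


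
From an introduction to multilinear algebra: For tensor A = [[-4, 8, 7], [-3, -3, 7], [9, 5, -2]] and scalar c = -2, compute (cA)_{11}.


Scalar multiplication: (cA)_{ij} = c * A_{ij}.
c = -2
A_{11} = -4
(cA)_{11} = -2 * -4 = 8

8


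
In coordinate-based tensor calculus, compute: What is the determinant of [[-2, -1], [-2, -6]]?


For a 2x2 matrix [[a, b], [c, d]], det = a*d - b*c.
a = -2, b = -1, c = -2, d = -6
a*d = -2 * -6 = 12
b*c = -1 * -2 = 2
det = 12 - 2 = 10

10


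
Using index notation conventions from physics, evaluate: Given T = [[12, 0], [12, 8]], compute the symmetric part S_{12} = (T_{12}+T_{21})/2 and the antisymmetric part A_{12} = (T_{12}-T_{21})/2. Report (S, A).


T_{12} = 0
T_{21} = 12
S_{12} = (0 + 12)/2 = 12/2 = 6
A_{12} = (0 - 12)/2 = -12/2 = -6
Check: S + A = 6 + -6 = 0 = T_{12}.

(6, -6)


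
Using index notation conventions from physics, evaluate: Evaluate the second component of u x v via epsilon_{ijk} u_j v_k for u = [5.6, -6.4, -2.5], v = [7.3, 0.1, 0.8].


(u x v)_2 = sum_{j,k} epsilon_{2jk} u_j v_k. Only permutations of (1,2,3) contribute; the two non-zero terms are:
eps_{213} u_1 v_3 = -1 * 5.6 * 0.8 = -4.48
eps_{231} u_3 v_1 = 1 * -2.5 * 7.3 = -18.25
(u x v)_2 = -22.73

-22.73


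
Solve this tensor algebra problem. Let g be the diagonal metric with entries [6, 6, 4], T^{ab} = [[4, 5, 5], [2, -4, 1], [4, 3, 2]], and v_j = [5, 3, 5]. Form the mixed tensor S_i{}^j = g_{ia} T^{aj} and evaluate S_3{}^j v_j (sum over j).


Step 1: lower the first index. For a diagonal metric, g_{ia} T^{aj} = g_{ii} T^{ij} (no sum on i).
g_{33} = 4
S_3{}^1 = 4 * T^{31} = 4 * 4 = 16
S_3{}^2 = 4 * T^{32} = 4 * 3 = 12
S_3{}^3 = 4 * T^{33} = 4 * 2 = 8
Step 2: contract S_3{}^j with v_j.
S_3{}^1 * v_1 = 16 * 5 = 80
S_3{}^2 * v_2 = 12 * 3 = 36
S_3{}^3 * v_3 = 8 * 5 = 40
Result = 80 + 36 + 40 = 156

156


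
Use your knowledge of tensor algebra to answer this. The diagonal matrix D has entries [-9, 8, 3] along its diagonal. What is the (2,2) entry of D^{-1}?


For a diagonal matrix, the inverse has entries (D^{-1})_{ii} = 1/d_{ii}.
The diagonal entries are: d_{11} = -9, d_{22} = 8, d_{33} = 3
We need (D^{-1})_{22} = 1/d_{22} = 1/8 = 1/8

1/8


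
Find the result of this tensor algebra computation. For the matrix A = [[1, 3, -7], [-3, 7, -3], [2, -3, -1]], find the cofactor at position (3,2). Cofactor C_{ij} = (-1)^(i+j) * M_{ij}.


To find cofactor C_{32}, delete row 3 and column 2.
The resulting 2x2 submatrix is: [[1, -7], [-3, -3]]
Minor M_{32} = 1*-3 - -7*-3
  = -3 - 21 = -24
Sign = (-1)^(3+2) = (-1)^5 = -1
Cofactor C_{32} = -1 * -24 = 24

24


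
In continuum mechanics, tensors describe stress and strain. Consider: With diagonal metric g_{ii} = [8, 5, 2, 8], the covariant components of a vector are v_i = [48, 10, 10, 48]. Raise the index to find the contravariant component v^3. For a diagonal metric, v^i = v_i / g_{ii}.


To raise an index with a diagonal metric: v^i = v_i / g_{ii}.
For index 3: v_3 = 10, g_{33} = 2
v^3 = 10 / 2 = 5

5


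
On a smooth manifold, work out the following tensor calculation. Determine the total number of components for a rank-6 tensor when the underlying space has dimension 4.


The number of components of a rank-r tensor in d dimensions is d^r.
Here d = 4 and r = 6.
4^6 = 4096

4096


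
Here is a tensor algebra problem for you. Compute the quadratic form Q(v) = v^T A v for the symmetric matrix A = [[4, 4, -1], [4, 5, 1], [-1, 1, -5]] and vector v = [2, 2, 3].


First compute Av:
(Av)_1 = 4*2 + 4*2 + -1*3 = 13
(Av)_2 = 4*2 + 5*2 + 1*3 = 21
(Av)_3 = -1*2 + 1*2 + -5*3 = -15
Av = [13, 21, -15]
Then v^T (Av) = 2*13 + 2*21 + 3*-15
= 26 + 42 + -45 = 23

23


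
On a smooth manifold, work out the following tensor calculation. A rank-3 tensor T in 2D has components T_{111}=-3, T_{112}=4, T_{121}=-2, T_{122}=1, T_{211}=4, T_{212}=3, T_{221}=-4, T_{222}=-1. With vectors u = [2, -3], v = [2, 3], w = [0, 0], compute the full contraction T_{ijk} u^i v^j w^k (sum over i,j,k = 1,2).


S = sum over i,j,k of T_{ijk} u_i v_j w_k. Expanding all 8 terms:
T_{111}*u_1*v_1*w_1 = -3*2*2*0 = 0  (running total: 0)
T_{112}*u_1*v_1*w_2 = 4*2*2*0 = 0  (running total: 0)
T_{121}*u_1*v_2*w_1 = -2*2*3*0 = 0  (running total: 0)
T_{122}*u_1*v_2*w_2 = 1*2*3*0 = 0  (running total: 0)
T_{211}*u_2*v_1*w_1 = 4*-3*2*0 = 0  (running total: 0)
T_{212}*u_2*v_1*w_2 = 3*-3*2*0 = 0  (running total: 0)
T_{221}*u_2*v_2*w_1 = -4*-3*3*0 = 0  (running total: 0)
T_{222}*u_2*v_2*w_2 = -1*-3*3*0 = 0  (running total: 0)
S = 0

0


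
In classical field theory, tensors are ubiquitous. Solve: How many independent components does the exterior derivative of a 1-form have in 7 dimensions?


The exterior derivative of a p-form is a (p+1)-form.
Its number of independent components is C(n, p+1).
n = 7, p+1 = 2
C(7, 2) = 21

21


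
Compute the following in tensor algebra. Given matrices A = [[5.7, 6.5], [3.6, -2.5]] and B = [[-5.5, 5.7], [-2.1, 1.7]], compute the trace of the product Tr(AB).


Tr(AB) = sum_i (AB)_{ii} where (AB)_{ii} = sum_k A_{ik} B_{ki}.
(AB)_{11} = 5.7*-5.5 + 6.5*-2.1 = -45
(AB)_{22} = 3.6*5.7 + -2.5*1.7 = 16.27
Tr(AB) = -45 + 16.27 = -28.73

-28.73


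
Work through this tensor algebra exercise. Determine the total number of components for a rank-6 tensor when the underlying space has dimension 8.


The number of components of a rank-r tensor in d dimensions is d^r.
Here d = 8 and r = 6.
8^6 = 262144

262144


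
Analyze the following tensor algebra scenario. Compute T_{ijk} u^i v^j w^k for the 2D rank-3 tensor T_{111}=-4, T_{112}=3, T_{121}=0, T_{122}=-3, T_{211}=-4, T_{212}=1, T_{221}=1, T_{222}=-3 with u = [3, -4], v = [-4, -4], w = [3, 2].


S = sum over i,j,k of T_{ijk} u_i v_j w_k. Expanding all 8 terms:
T_{111}*u_1*v_1*w_1 = -4*3*-4*3 = 144  (running total: 144)
T_{112}*u_1*v_1*w_2 = 3*3*-4*2 = -72  (running total: 72)
T_{121}*u_1*v_2*w_1 = 0*3*-4*3 = 0  (running total: 72)
T_{122}*u_1*v_2*w_2 = -3*3*-4*2 = 72  (running total: 144)
T_{211}*u_2*v_1*w_1 = -4*-4*-4*3 = -192  (running total: -48)
T_{212}*u_2*v_1*w_2 = 1*-4*-4*2 = 32  (running total: -16)
T_{221}*u_2*v_2*w_1 = 1*-4*-4*3 = 48  (running total: 32)
T_{222}*u_2*v_2*w_2 = -3*-4*-4*2 = -96  (running total: -64)
S = -64

-64


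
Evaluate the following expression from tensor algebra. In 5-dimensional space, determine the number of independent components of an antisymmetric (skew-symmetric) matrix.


An antisymmetric rank-2 tensor satisfies A_{ij} = -A_{ji}, so diagonal entries are zero.
The independent components are the upper-triangular entries: C(n, 2) = n(n-1)/2.
n = 5
C(5, 2) = 5 * 4 / 2 = 20 / 2 = 10

10


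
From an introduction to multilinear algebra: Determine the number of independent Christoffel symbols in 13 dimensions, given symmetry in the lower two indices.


Christoffel symbols Gamma^k_{ij} are symmetric in i,j, so there are d * d(d+1)/2 independent symbols.
d = 13
d(d+1)/2 = 13 * 14 / 2 = 91
Total = 13 * 91 = 1183

1183


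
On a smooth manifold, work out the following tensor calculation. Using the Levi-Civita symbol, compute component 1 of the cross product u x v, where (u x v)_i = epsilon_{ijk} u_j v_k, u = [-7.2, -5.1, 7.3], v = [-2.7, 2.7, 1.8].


(u x v)_1 = sum_{j,k} epsilon_{1jk} u_j v_k. Only permutations of (1,2,3) contribute; the two non-zero terms are:
eps_{123} u_2 v_3 = 1 * -5.1 * 1.8 = -9.18
eps_{132} u_3 v_2 = -1 * 7.3 * 2.7 = -19.71
(u x v)_1 = -28.89

-28.89


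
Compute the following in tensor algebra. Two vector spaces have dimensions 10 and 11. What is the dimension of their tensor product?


The dimension of a tensor product is the product of dimensions.
dim(V) = 10, dim(W) = 11
dim(V (x) W) = 10 * 11 = 110

110


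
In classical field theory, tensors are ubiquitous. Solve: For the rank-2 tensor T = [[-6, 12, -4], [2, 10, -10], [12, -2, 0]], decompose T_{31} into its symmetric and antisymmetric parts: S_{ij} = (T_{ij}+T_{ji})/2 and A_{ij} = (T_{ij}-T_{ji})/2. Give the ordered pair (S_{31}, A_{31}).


T_{31} = 12
T_{13} = -4
S_{31} = (12 + -4)/2 = 8/2 = 4
A_{31} = (12 - -4)/2 = 16/2 = 8
Check: S + A = 4 + 8 = 12 = T_{31}.

(4, 8)


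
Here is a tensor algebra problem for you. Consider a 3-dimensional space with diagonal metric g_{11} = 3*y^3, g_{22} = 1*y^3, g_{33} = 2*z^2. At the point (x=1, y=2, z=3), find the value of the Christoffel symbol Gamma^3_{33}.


For a diagonal metric, Gamma^k_{ij} = (1/2) g^{kk} (dg_{ik}/dx_j + dg_{jk}/dx_i - dg_{ij}/dx_k).
The metric is diagonal, so g_{ab} = 0 for a != b.
At the given point: g_{11} = 24, g_{22} = 8, g_{33} = 18
g^{33} = 1/18
dg_{33}/dx_3 = dg_{33}/dx_3 = 12
dg_{33}/dx_3 = dg_{33}/dx_3 = 12
dg_{33}/dx_3 = dg_{33}/dx_3 = 12
Numerator = 12 + 12 - 12 = 12
Gamma^3_{33} = 12 / (2 * 18) = 1/3

1/3


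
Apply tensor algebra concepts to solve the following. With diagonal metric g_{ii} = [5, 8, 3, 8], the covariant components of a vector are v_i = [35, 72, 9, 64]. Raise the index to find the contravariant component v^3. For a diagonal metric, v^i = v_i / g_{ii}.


To raise an index with a diagonal metric: v^i = v_i / g_{ii}.
For index 3: v_3 = 9, g_{33} = 3
v^3 = 9 / 3 = 3

3


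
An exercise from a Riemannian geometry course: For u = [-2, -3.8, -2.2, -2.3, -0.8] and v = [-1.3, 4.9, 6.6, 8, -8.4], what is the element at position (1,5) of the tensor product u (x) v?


The outer product entry T_{ij} = u_i * v_j.
We need i=1, j=5.
u_1 = -2, v_5 = -8.4
T_{1,5} = -2 * -8.4 = 16.8

16.8


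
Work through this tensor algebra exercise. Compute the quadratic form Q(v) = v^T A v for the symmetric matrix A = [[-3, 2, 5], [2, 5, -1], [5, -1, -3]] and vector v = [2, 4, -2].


First compute Av:
(Av)_1 = -3*2 + 2*4 + 5*-2 = -8
(Av)_2 = 2*2 + 5*4 + -1*-2 = 26
(Av)_3 = 5*2 + -1*4 + -3*-2 = 12
Av = [-8, 26, 12]
Then v^T (Av) = 2*-8 + 4*26 + -2*12
= -16 + 104 + -24 = 64

64


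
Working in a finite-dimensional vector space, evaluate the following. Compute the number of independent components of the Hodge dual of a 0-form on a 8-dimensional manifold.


The Hodge dual of a p-form on an n-dimensional manifold is an (n-p)-form.
n = 8, p = 0, so dual degree = 8 - 0 = 8
The number of components is C(n, n-p) = C(8, 8) = 1

1


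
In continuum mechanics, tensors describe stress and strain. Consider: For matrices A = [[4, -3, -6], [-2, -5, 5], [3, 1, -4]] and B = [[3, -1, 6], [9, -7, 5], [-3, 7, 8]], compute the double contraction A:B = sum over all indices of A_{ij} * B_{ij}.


A:B = sum over all i,j of A_{ij} * B_{ij}.
Row 1: 4*3=12, -3*-1=3, -6*6=-36 => row sum = -21
Row 2: -2*9=-18, -5*-7=35, 5*5=25 => row sum = 42
Row 3: 3*-3=-9, 1*7=7, -4*8=-32 => row sum = -34
Total = -21 + 42 + -34 = -13

-13


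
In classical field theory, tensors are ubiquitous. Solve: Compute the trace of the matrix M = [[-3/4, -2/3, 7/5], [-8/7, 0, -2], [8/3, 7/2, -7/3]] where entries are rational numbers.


The trace is the sum of diagonal entries.
Diagonal: M[1,1] = -3/4, M[2,2] = 0, M[3,3] = -7/3
Tr(M) = -3/4 + 0 + -7/3
Computing step by step:
After adding M[1,1]: -3/4
After adding M[2,2]: -3/4
After adding M[3,3]: -37/12
Tr(M) = -37/12

-37/12


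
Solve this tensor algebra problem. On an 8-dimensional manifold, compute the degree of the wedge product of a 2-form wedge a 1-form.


The degree of a wedge product is the sum of the degrees of the individual forms.
Degrees: 2, 1
Total degree = 2 + 1 = 3

3


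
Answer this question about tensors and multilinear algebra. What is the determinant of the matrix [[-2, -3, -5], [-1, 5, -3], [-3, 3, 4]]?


Expanding along the first row, det(A) = a11*M_11 - a12*M_12 + a13*M_13, where M_1j is the (1,j) minor.
Minor M_11 = 5*4 - -3*3 = 29
Minor M_12 = -1*4 - -3*-3 = -13
Minor M_13 = -1*3 - 5*-3 = 12
det = -2*(29) - -3*(-13) + -5*(12)
    = -58 - 39 + -60
    = -157

-157


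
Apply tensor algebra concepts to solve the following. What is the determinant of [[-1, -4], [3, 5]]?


For a 2x2 matrix [[a, b], [c, d]], det = a*d - b*c.
a = -1, b = -4, c = 3, d = 5
a*d = -1 * 5 = -5
b*c = -4 * 3 = -12
det = -5 - -12 = 7

7


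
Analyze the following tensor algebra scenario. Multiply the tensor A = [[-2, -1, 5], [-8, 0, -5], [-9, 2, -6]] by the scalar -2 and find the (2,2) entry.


Scalar multiplication: (cA)_{ij} = c * A_{ij}.
c = -2
A_{22} = 0
(cA)_{22} = -2 * 0 = 0

0


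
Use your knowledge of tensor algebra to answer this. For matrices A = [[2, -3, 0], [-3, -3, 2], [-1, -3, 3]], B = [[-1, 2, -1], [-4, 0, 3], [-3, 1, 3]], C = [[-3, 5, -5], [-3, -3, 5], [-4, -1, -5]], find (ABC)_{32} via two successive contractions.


(ABC)_{32} = sum_m (AB)_{3m} C_{m2}. First compute row 3 of AB.
(AB)_{31} = -1*-1 + -3*-4 + 3*-3 = 4
(AB)_{32} = -1*2 + -3*0 + 3*1 = 1
(AB)_{33} = -1*-1 + -3*3 + 3*3 = 1
Now contract with column 2 of C:
(AB)_{31} * C_{12} = 4 * 5 = 20
(AB)_{32} * C_{22} = 1 * -3 = -3
(AB)_{33} * C_{32} = 1 * -1 = -1
(ABC)_{32} = 20 + -3 + -1 = 16

16


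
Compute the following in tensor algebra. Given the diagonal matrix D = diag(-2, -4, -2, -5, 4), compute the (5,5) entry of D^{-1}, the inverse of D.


For a diagonal matrix, the inverse has entries (D^{-1})_{ii} = 1/d_{ii}.
The diagonal entries are: d_{11} = -2, d_{22} = -4, d_{33} = -2, d_{44} = -5, d_{55} = 4
We need (D^{-1})_{55} = 1/d_{55} = 1/4 = 1/4

1/4


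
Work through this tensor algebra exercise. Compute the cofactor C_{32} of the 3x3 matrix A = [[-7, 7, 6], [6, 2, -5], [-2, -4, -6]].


To find cofactor C_{32}, delete row 3 and column 2.
The resulting 2x2 submatrix is: [[-7, 6], [6, -5]]
Minor M_{32} = -7*-5 - 6*6
  = 35 - 36 = -1
Sign = (-1)^(3+2) = (-1)^5 = -1
Cofactor C_{32} = -1 * -1 = 1

1


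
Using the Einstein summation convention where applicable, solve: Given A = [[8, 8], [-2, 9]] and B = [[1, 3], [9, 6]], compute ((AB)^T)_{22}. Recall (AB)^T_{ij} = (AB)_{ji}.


(AB)^T_{ij} = (AB)_{ji} = sum_k A_{jk} B_{ki}.
For i=2, j=2 we need (AB)_{22}:
A_{21} * B_{12} = -2 * 3 = -6
A_{22} * B_{22} = 9 * 6 = 54
Sum = -6 + 54 = 48

48


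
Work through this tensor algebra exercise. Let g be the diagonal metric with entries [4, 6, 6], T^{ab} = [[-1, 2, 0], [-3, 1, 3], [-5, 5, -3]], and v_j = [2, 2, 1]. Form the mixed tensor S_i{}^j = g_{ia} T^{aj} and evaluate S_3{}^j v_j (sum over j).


Step 1: lower the first index. For a diagonal metric, g_{ia} T^{aj} = g_{ii} T^{ij} (no sum on i).
g_{33} = 6
S_3{}^1 = 6 * T^{31} = 6 * -5 = -30
S_3{}^2 = 6 * T^{32} = 6 * 5 = 30
S_3{}^3 = 6 * T^{33} = 6 * -3 = -18
Step 2: contract S_3{}^j with v_j.
S_3{}^1 * v_1 = -30 * 2 = -60
S_3{}^2 * v_2 = 30 * 2 = 60
S_3{}^3 * v_3 = -18 * 1 = -18
Result = -60 + 60 + -18 = -18

-18


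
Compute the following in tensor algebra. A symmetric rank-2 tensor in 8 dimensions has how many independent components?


A symmetric rank-2 tensor in d dimensions has d(d+1)/2 independent components.
d = 8
d(d+1)/2 = 8 * 9 / 2 = 72 / 2 = 36

36


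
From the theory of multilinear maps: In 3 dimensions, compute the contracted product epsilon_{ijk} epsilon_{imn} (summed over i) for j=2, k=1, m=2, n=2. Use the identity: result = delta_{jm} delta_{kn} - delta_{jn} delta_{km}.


Using the identity: epsilon_{ijk} epsilon_{imn} = delta_{jm} delta_{kn} - delta_{jn} delta_{km}.
delta_{22} = 1
delta_{12} = 0
delta_{22} = 1
delta_{12} = 0
Result = 1 * 0 - 1 * 0 = 0 - 0 = 0

0


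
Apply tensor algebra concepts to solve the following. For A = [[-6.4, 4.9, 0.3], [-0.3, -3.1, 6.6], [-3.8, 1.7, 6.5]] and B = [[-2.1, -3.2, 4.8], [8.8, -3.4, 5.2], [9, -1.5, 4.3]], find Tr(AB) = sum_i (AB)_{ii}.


Tr(AB) = sum_i (AB)_{ii} where (AB)_{ii} = sum_k A_{ik} B_{ki}.
(AB)_{11} = -6.4*-2.1 + 4.9*8.8 + 0.3*9 = 59.26
(AB)_{22} = -0.3*-3.2 + -3.1*-3.4 + 6.6*-1.5 = 1.6
(AB)_{33} = -3.8*4.8 + 1.7*5.2 + 6.5*4.3 = 18.55
Tr(AB) = 59.26 + 1.6 + 18.55 = 79.41

79.41


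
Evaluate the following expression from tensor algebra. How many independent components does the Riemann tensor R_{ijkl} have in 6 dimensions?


The Riemann tensor in d dimensions has d^2(d^2 - 1)/12 independent components.
d = 6, so d^2 = 36
d^2 - 1 = 35
d^2(d^2 - 1) = 36 * 35 = 1260
Divide by 12: 1260 / 12 = 105

105


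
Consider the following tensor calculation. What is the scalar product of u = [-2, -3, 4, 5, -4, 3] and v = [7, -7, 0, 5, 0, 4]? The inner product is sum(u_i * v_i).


The inner product u . v = sum of u_i * v_i.
Term-by-term: -2 * 7, -3 * -7, 4 * 0, 5 * 5, -4 * 0, 3 * 4
Products: -14, 21, 0, 25, 0, 12
Sum = -14 + 21 + 0 + 25 + 0 + 12 = 44

44


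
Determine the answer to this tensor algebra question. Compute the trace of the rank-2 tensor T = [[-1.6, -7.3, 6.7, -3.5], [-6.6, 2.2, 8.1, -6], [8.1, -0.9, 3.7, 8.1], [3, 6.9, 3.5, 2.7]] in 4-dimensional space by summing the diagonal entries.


The contraction (trace) of a rank-2 tensor is the sum of its diagonal elements.
Diagonal entries: A[1,1] = -1.6, A[2,2] = 2.2, A[3,3] = 3.7, A[4,4] = 2.7
Tr(A) = -1.6 + 2.2 + 3.7 + 2.7 = 7

7


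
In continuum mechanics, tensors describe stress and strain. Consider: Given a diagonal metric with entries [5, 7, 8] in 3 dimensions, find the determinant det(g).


For a diagonal metric, the determinant is the product of diagonal entries.
Diagonal entries: 5, 7, 8
det(g) = 5 * 7 * 8 = 280

280


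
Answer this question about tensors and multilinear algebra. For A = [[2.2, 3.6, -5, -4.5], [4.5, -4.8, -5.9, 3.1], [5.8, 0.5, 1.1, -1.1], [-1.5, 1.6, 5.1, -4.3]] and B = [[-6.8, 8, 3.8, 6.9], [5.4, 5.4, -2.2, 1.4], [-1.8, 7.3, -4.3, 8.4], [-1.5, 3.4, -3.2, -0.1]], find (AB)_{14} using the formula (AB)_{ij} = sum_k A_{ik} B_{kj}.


(AB)_{ij} = sum_k A_{ik} B_{kj}.
For i=1, j=4:
A_{11} * B_{14} = 2.2 * 6.9 = 15.18
A_{12} * B_{24} = 3.6 * 1.4 = 5.04
A_{13} * B_{34} = -5 * 8.4 = -42
A_{14} * B_{44} = -4.5 * -0.1 = 0.45
Sum = 15.18 + 5.04 + -42 + 0.45 = -21.33

-21.33


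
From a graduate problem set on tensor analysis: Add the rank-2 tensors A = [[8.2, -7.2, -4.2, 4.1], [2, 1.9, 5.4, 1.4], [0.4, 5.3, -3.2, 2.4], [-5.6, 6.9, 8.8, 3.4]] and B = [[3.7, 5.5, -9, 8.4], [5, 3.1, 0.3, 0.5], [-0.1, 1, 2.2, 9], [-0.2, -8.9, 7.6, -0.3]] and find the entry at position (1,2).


Tensor addition is component-wise: (A + B)_{ij} = A_{ij} + B_{ij}.
A_{12} = -7.2
B_{12} = 5.5
(A + B)_{12} = -7.2 + 5.5 = -1.7

-1.7


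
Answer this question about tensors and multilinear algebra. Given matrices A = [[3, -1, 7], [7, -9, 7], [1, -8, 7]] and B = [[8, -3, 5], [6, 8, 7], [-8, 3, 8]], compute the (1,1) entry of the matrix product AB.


(AB)_{ij} = sum_k A_{ik} B_{kj}.
For i=1, j=1:
A_{11} * B_{11} = 3 * 8 = 24
A_{12} * B_{21} = -1 * 6 = -6
A_{13} * B_{31} = 7 * -8 = -56
Sum = 24 + -6 + -56 = -38

-38
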